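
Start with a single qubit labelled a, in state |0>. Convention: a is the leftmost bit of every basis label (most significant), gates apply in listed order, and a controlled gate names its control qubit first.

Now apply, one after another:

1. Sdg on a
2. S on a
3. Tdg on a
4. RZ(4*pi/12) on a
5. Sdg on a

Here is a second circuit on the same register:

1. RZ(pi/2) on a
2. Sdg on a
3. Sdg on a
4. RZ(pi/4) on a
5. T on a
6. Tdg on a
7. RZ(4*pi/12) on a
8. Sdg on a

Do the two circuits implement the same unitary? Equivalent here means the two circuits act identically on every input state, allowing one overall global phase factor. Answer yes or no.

Yes — the two circuits implement the same unitary up to a global phase.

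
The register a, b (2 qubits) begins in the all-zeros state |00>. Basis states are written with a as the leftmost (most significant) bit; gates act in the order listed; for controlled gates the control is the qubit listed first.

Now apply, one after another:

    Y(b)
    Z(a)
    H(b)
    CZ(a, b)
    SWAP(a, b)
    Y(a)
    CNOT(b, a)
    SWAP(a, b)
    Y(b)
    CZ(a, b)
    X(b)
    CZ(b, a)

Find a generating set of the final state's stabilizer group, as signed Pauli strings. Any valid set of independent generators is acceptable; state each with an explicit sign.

One valid set of independent stabilizer generators is -IX, +ZI (any independent generating set of the same group is equally correct).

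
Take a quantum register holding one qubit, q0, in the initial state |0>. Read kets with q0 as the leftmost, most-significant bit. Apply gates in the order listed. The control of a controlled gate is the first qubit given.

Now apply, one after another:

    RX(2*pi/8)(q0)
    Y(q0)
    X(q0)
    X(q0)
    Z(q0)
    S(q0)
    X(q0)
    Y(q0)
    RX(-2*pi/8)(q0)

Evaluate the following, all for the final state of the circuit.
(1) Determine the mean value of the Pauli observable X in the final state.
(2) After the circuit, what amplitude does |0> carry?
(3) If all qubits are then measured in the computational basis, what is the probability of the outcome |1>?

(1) In the final state, X has expectation sqrt(2)/2.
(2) The amplitude on |0> is sqrt(2)*(-1 + I)/4.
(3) The probability of measuring |1> is 3/4.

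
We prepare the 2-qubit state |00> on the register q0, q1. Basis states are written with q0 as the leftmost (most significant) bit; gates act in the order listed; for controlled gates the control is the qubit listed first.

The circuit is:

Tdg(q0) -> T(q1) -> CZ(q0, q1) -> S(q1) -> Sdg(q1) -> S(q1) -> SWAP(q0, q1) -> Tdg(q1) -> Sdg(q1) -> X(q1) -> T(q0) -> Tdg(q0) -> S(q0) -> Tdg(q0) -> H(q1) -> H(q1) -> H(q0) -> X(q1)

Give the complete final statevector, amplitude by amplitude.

The final amplitudes are sqrt(2)/2 on |00>, 0 on |01>, sqrt(2)/2 on |10>, 0 on |11>.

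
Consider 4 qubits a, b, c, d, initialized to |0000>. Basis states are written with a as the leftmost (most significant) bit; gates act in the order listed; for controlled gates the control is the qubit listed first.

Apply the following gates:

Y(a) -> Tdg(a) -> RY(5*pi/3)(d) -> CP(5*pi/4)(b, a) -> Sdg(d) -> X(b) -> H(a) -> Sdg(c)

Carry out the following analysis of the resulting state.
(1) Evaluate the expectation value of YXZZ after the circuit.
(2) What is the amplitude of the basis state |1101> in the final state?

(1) The observable YXZZ averages to 0.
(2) The amplitude on |1101> is sqrt(2)*exp(3*I*pi/4)/4.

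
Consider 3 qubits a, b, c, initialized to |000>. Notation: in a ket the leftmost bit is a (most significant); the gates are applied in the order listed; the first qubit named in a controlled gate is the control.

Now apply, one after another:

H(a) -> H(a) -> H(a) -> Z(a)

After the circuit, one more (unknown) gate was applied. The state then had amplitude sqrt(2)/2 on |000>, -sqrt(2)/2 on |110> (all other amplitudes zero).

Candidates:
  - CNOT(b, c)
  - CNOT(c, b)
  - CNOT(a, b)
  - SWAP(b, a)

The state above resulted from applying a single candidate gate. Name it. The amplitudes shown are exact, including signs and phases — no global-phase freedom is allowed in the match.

The applied gate was CNOT(a, b). Key observation: steps 2-3 multiply out to the identity, so the circuit reduces to the remaining gates.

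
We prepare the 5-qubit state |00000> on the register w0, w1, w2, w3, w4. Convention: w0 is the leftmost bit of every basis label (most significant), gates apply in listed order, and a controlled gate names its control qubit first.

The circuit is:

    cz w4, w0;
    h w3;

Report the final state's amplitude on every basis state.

The resulting statevector has amplitude sqrt(2)/2 on |00000>, sqrt(2)/2 on |00010>, and 0 on every other basis state.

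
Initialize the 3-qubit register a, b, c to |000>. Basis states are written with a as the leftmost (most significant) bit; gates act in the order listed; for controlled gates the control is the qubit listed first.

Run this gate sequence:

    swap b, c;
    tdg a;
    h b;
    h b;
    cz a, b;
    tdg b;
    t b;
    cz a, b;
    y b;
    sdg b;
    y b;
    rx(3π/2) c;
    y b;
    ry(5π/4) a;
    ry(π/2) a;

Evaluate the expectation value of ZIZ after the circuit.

The observable ZIZ averages to 0. Key observation: the block from step 5 through step 8 cancels to the identity and can be dropped.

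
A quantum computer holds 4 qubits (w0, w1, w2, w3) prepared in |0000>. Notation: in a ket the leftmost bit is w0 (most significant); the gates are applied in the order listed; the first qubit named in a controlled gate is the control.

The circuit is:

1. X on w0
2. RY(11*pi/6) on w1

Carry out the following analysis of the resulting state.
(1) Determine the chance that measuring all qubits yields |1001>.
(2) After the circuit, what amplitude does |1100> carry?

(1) A full measurement returns |1001> with probability 0.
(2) The final state's coefficient on |1100> equals -sqrt(2)/4 + sqrt(6)/4.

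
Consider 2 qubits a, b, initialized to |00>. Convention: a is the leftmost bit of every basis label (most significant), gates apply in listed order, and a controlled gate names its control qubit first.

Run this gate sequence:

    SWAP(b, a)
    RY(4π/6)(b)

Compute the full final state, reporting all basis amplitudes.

The final amplitudes are 1/2 on |00>, sqrt(3)/2 on |01>, 0 on |10>, 0 on |11>.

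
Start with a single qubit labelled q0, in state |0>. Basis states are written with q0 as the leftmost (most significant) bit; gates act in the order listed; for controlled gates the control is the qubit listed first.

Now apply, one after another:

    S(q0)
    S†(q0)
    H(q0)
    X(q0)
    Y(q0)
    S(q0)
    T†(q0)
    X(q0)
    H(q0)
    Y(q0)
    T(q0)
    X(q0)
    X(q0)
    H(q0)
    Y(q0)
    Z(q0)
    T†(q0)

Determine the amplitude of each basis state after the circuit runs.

The final amplitudes are sqrt(2)*(1 - I)/4 on |0>, sqrt(2)*(-2*I - exp(I*pi/4) + exp(3*I*pi/4))/4 on |1>.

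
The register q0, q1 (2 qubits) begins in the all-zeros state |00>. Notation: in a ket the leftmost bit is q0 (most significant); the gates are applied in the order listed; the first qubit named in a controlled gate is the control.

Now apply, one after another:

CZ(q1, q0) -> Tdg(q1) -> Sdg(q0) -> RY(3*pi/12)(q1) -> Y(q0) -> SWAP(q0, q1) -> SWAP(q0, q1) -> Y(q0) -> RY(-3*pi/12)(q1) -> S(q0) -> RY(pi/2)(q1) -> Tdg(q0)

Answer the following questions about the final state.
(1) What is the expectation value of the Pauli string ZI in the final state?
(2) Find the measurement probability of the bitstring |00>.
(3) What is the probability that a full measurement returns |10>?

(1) In the final state, ZI has expectation 1. Key observation: steps 3-10 multiply out to the identity, so the circuit reduces to the remaining gates.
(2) The probability of measuring |00> is 1/2.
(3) The probability of measuring |10> is 0.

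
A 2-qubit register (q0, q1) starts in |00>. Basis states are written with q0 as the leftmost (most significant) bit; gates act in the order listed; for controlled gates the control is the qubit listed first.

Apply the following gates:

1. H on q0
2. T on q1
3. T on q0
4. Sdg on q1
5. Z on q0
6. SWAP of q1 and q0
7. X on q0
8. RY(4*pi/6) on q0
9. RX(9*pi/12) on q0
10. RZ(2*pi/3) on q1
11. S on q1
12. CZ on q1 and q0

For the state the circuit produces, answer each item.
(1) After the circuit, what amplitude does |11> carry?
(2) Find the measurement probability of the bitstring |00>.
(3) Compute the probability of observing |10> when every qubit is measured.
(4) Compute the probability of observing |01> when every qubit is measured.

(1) The amplitude on |11> is -sqrt(6*sqrt(2) + 12)*exp(7*I*pi/12)/8 - sqrt(4 - 2*sqrt(2))*exp(I*pi/12)/8.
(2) A full measurement returns |00> with probability 1/4 - sqrt(2)/16.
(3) Outcome |10> occurs with probability sqrt(2)/16 + 1/4.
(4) A full measurement returns |01> with probability 1/4 - sqrt(2)/16.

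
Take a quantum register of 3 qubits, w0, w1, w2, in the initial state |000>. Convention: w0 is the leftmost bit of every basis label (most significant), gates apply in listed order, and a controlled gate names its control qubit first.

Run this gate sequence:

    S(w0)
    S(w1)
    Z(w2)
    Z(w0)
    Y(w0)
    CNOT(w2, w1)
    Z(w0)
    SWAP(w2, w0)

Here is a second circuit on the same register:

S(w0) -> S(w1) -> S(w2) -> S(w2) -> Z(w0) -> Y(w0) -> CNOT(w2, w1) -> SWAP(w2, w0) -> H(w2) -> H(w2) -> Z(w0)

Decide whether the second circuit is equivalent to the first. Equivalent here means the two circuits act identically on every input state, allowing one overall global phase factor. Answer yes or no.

No: there is an input state on which the two circuits produce genuinely different outputs (not merely differing by a phase).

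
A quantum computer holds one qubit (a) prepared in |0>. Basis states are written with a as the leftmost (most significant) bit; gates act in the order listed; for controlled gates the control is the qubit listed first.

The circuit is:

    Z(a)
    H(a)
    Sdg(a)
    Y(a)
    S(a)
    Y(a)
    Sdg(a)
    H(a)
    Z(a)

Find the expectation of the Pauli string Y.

The expectation value of Y is 1.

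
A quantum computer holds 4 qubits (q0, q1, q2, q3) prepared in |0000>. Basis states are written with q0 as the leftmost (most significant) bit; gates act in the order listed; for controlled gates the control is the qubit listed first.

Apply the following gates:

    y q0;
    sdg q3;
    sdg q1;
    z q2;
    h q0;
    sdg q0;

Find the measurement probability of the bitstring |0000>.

Outcome |0000> occurs with probability 1/2.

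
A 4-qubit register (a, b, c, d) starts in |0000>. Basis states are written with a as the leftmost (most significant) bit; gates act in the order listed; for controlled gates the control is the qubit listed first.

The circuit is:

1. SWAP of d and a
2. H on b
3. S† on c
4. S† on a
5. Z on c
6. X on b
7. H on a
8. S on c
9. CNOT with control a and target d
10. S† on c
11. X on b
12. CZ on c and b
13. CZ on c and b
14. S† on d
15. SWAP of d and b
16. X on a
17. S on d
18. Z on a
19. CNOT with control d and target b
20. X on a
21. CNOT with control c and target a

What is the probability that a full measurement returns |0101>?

The probability of measuring |0101> is 1/4.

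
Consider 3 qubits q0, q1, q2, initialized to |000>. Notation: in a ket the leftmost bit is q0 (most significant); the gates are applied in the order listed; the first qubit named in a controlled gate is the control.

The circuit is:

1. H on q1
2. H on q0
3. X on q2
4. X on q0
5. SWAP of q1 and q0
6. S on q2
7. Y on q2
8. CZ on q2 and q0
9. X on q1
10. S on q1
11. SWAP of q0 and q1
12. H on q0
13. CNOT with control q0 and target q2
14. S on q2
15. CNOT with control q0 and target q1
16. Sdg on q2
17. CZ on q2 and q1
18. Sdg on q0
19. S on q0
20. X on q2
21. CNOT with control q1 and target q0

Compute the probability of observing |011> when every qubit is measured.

Outcome |011> occurs with probability 0.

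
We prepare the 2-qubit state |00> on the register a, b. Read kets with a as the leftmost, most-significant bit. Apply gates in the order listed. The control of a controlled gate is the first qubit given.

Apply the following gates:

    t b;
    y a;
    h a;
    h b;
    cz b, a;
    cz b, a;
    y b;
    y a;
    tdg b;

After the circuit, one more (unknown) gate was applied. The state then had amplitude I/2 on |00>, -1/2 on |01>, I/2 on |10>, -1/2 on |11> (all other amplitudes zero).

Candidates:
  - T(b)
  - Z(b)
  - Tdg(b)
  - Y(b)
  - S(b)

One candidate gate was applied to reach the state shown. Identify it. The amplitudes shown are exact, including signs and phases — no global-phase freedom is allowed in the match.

The unique candidate consistent with the amplitudes is Tdg(b).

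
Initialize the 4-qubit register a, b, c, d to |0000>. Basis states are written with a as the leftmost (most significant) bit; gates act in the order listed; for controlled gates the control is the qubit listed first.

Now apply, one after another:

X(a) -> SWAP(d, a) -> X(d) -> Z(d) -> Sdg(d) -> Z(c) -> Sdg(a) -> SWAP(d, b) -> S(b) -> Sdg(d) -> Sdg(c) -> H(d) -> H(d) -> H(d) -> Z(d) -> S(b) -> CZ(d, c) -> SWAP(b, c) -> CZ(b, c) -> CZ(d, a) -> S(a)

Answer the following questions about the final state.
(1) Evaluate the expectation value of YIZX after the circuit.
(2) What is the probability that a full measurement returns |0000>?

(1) In the final state, YIZX has expectation 0. Key observation: steps 12-13 multiply out to the identity, so the circuit reduces to the remaining gates.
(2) Outcome |0000> occurs with probability 1/2.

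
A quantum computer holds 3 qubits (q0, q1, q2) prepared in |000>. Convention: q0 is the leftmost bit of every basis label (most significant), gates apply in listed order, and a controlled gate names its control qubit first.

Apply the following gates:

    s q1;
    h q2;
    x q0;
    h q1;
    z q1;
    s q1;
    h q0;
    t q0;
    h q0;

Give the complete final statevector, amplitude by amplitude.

The final amplitudes are 1/4 - exp(I*pi/4)/4 on |000>, 1/4 - exp(I*pi/4)/4 on |001>, -I/4 + exp(3*I*pi/4)/4 on |010>, -I/4 + exp(3*I*pi/4)/4 on |011>, 1/4 + exp(I*pi/4)/4 on |100>, 1/4 + exp(I*pi/4)/4 on |101>, -I/4 - exp(3*I*pi/4)/4 on |110>, -I/4 - exp(3*I*pi/4)/4 on |111>.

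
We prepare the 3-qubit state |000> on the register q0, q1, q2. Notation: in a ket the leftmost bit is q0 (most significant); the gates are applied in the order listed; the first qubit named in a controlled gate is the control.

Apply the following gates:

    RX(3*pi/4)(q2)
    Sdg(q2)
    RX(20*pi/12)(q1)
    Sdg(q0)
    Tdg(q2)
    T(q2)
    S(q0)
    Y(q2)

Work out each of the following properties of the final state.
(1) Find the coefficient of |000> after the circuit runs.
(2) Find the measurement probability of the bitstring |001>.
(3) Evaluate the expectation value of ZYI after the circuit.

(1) The final state's coefficient on |000> equals -I*sqrt(3*sqrt(2) + 6)/4. Key observation: the block from step 4 through step 7 cancels to the identity and can be dropped.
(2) A full measurement returns |001> with probability 3/8 - 3*sqrt(2)/16.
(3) In the final state, ZYI has expectation sqrt(3)/2.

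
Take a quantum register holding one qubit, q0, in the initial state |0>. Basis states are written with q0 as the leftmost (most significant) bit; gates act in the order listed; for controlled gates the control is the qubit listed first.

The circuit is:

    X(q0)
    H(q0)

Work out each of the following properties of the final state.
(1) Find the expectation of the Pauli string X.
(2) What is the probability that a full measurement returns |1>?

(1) In the final state, X has expectation -1.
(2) Outcome |1> occurs with probability 1/2.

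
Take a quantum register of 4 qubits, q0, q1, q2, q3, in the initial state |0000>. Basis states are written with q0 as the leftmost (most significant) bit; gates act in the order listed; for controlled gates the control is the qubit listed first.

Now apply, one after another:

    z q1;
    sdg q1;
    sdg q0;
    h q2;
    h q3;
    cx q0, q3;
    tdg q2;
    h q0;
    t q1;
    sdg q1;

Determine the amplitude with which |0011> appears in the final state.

|0011> carries amplitude -sqrt(2)*exp(3*I*pi/4)/4 in the final state.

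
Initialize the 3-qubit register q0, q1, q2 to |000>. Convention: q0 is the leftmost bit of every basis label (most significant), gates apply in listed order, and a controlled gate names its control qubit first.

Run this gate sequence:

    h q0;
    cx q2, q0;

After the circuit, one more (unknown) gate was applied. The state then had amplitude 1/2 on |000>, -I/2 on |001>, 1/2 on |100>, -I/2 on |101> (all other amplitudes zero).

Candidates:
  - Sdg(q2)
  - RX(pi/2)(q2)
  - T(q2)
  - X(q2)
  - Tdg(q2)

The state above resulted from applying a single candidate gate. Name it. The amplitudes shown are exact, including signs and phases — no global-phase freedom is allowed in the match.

The unique candidate consistent with the amplitudes is RX(pi/2)(q2).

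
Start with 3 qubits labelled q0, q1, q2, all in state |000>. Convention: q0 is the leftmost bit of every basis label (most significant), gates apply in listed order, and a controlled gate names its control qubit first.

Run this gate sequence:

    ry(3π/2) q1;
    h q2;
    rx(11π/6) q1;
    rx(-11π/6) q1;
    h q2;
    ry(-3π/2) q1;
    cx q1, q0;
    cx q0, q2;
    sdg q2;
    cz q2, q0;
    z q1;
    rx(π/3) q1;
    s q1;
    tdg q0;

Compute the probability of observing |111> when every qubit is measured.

A full measurement returns |111> with probability 0. Key observation: gates 1-6 undo each other exactly, leaving only the rest of the circuit to track.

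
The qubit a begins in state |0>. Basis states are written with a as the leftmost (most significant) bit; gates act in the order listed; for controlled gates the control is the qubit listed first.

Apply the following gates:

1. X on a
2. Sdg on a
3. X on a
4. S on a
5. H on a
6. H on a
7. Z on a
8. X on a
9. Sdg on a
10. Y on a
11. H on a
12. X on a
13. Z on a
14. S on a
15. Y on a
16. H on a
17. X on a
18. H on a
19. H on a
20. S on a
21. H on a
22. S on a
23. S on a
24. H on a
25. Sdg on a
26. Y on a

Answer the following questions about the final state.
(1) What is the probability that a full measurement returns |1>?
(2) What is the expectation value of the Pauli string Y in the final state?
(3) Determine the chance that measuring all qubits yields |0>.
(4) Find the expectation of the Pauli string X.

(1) A full measurement returns |1> with probability 1/2. Key observation: gates 18-19 undo each other exactly, leaving only the rest of the circuit to track.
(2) The expectation value of Y is -1.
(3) A full measurement returns |0> with probability 1/2.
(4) The observable X averages to 0.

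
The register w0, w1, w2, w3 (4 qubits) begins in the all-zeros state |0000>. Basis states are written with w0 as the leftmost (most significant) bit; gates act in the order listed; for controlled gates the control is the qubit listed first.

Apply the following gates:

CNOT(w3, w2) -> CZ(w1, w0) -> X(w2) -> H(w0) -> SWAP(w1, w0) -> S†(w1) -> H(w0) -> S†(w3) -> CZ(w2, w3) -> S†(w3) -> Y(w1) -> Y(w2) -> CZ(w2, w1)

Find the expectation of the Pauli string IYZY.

The expectation value of IYZY is 0.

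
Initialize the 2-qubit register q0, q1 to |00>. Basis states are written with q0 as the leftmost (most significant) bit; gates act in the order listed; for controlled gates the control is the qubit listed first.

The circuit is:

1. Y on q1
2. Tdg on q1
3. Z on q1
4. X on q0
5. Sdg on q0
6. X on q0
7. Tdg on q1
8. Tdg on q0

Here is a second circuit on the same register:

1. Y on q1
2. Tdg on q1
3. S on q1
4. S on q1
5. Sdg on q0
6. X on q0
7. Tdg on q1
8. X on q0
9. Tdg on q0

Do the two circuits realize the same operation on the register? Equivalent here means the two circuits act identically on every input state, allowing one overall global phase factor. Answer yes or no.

No, they are not equivalent — no single phase factor reconciles the two unitaries.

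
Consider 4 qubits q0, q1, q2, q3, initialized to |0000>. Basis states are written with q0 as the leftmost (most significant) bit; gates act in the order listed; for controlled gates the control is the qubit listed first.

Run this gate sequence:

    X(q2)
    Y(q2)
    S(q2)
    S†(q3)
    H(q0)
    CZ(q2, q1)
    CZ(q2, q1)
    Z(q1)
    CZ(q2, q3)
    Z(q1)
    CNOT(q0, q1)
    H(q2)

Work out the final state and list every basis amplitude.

After the circuit, the state carries amplitude -I/2 on |0000>, -I/2 on |0010>, -I/2 on |1100>, -I/2 on |1110>, and 0 on every other basis state. Key observation: steps 6-7 multiply out to the identity, so the circuit reduces to the remaining gates.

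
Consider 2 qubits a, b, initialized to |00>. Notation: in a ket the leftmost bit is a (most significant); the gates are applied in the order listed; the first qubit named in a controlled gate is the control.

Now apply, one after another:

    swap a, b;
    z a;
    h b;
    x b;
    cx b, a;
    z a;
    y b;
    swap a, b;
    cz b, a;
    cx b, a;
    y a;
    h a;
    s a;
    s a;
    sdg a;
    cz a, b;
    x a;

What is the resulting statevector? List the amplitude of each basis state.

The resulting statevector has amplitude I/2 on |00>, -I/2 on |01>, 1/2 on |10>, 1/2 on |11>. Key observation: the block from step 14 through step 15 cancels to the identity and can be dropped.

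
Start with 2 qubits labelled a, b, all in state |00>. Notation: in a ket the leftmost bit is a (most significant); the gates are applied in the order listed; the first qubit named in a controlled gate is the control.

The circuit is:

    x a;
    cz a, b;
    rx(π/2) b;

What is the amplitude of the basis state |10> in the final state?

|10> carries amplitude sqrt(2)/2 in the final state.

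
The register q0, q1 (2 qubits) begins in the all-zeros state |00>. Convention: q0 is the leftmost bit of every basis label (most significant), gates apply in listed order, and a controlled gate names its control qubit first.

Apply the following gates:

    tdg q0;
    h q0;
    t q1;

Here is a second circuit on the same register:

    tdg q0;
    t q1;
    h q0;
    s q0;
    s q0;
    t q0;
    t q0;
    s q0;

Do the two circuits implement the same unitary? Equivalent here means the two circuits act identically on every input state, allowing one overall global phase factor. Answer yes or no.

Yes — the two circuits implement the same unitary up to a global phase.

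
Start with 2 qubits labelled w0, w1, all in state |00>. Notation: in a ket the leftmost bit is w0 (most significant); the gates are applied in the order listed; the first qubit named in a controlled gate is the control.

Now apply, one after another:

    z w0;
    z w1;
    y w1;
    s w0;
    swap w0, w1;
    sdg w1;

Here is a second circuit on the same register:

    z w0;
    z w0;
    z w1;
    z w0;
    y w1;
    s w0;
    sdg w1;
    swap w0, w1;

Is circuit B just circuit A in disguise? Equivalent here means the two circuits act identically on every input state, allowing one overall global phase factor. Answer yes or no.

No — the two circuits implement different unitaries, even allowing a global phase.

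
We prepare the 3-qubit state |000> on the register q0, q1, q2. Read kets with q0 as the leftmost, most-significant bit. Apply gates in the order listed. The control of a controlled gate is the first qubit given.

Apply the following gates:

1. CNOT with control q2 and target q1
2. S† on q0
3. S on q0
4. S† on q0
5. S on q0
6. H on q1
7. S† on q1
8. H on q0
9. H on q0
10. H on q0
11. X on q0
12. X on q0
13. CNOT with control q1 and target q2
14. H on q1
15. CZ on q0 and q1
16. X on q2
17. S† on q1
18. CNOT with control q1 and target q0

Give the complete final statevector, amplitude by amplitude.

The final amplitudes are -sqrt(2)*I/4 on |000>, sqrt(2)/4 on |001>, -sqrt(2)/4 on |010>, sqrt(2)*I/4 on |011>, -sqrt(2)*I/4 on |100>, sqrt(2)/4 on |101>, sqrt(2)/4 on |110>, -sqrt(2)*I/4 on |111>.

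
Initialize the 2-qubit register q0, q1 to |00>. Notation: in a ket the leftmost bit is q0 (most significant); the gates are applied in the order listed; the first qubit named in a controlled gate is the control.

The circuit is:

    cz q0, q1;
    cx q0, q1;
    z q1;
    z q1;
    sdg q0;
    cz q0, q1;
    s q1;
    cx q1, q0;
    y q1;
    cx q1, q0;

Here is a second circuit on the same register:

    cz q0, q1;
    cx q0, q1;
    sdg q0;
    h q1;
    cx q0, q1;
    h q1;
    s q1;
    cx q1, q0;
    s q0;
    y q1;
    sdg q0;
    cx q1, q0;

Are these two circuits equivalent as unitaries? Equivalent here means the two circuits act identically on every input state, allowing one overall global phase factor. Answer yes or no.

Yes — the two circuits implement the same unitary up to a global phase.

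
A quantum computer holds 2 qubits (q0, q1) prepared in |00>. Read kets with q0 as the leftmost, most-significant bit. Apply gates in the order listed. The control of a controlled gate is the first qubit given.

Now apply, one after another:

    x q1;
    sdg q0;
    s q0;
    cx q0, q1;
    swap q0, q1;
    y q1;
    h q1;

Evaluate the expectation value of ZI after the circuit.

The expectation value of ZI is -1.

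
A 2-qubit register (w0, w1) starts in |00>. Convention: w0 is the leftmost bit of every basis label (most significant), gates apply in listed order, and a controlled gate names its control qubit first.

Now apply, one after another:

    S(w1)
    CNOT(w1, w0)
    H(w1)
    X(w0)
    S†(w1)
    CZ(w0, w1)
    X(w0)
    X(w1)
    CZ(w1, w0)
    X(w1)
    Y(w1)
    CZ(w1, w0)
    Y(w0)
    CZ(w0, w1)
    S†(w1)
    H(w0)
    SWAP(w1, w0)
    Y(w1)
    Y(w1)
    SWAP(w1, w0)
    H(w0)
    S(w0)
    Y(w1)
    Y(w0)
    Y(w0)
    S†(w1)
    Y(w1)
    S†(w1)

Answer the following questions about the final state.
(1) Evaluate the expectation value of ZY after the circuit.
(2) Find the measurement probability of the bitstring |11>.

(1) The expectation value of ZY is 0. Key observation: steps 16-21 multiply out to the identity, so the circuit reduces to the remaining gates.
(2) The probability of measuring |11> is 1/2.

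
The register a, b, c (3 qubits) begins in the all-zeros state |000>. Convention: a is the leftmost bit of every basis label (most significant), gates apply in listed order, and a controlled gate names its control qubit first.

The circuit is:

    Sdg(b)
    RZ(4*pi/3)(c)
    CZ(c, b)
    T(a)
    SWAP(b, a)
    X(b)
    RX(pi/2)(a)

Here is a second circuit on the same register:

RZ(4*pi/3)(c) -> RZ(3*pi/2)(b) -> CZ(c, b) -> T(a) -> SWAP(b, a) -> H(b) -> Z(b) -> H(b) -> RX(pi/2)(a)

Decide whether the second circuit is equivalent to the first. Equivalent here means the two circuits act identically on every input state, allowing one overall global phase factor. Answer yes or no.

Yes — the two circuits implement the same unitary up to a global phase.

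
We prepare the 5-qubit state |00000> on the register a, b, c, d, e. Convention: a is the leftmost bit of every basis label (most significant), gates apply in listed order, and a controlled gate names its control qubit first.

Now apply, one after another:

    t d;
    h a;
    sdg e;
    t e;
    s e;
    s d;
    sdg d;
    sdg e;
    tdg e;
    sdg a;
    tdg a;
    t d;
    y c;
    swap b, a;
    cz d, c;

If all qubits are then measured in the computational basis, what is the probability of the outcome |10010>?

A full measurement returns |10010> with probability 0. Key observation: the block from step 4 through step 9 cancels to the identity and can be dropped.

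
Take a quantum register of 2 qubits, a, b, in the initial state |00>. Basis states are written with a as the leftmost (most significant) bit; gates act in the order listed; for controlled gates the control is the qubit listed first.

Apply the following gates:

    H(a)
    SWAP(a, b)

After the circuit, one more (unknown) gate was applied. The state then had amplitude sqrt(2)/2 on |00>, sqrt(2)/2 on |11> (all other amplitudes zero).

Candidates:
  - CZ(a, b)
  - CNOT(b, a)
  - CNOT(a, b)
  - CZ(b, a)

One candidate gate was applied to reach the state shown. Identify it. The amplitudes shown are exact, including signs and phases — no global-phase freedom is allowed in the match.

The applied gate was CNOT(b, a).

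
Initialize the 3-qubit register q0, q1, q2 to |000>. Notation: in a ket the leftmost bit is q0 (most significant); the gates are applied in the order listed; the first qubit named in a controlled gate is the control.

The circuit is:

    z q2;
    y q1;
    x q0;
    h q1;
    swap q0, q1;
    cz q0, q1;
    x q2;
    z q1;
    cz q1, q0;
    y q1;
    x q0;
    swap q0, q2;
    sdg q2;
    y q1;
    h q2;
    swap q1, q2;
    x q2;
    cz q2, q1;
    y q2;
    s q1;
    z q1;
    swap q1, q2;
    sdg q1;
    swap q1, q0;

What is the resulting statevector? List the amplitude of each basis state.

The resulting statevector has amplitude -1/2 + I/2 on |110>, 1/2 - I/2 on |111>, and 0 on every other basis state.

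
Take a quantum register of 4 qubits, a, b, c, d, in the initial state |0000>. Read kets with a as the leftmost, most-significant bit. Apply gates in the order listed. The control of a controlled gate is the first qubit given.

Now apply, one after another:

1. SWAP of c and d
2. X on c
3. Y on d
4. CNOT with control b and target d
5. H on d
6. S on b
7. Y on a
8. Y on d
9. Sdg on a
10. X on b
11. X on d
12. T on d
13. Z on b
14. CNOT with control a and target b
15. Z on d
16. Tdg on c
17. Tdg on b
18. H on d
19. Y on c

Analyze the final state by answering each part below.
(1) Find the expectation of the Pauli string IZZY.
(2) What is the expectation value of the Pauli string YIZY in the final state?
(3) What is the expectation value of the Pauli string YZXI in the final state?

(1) The observable IZZY averages to sqrt(2)/2.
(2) The observable YIZY averages to 0.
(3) In the final state, YZXI has expectation 0.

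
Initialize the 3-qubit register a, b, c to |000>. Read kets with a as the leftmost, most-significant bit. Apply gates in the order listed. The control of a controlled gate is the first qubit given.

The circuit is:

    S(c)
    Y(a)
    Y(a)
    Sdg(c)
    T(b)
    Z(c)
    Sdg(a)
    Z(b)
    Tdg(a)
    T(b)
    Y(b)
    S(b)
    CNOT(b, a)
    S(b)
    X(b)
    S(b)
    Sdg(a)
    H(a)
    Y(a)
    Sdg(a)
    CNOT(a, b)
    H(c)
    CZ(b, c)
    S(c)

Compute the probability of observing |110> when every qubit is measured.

Outcome |110> occurs with probability 1/4. Key observation: steps 1-4 multiply out to the identity, so the circuit reduces to the remaining gates.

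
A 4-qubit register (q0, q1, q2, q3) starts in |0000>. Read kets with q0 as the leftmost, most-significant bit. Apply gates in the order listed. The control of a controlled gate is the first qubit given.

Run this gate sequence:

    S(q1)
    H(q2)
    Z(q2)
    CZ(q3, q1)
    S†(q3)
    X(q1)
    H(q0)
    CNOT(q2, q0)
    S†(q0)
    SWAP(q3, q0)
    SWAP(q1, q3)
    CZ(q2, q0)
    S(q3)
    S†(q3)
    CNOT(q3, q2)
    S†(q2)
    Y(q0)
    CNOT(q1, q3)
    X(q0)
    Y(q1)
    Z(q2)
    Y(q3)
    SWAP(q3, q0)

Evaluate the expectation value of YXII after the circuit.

The expectation value of YXII is -1.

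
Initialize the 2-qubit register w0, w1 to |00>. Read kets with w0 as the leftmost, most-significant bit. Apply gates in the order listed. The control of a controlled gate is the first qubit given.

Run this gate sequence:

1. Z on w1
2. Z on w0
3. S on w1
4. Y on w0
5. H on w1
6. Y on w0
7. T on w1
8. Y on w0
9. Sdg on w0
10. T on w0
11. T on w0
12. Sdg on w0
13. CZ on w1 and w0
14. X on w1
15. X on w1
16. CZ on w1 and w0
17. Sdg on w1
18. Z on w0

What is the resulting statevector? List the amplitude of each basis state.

After the circuit, the state carries amplitude 0 on |00>, 0 on |01>, -sqrt(2)/2 on |10>, sqrt(2)*exp(3*I*pi/4)/2 on |11>. Key observation: steps 13-16 multiply out to the identity, so the circuit reduces to the remaining gates.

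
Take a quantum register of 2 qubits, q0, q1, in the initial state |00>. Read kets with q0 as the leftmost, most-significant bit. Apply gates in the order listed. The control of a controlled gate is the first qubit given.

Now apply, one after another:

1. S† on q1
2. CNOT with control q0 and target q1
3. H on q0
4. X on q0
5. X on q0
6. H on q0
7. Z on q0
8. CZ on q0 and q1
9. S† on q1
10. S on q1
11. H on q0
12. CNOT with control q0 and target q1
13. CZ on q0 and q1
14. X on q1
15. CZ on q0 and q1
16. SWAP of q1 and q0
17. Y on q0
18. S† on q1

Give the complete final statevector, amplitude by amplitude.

After the circuit, the state carries amplitude -sqrt(2)*I/2 on |00>, 0 on |01>, 0 on |10>, -sqrt(2)/2 on |11>. Key observation: steps 3-6 multiply out to the identity, so the circuit reduces to the remaining gates.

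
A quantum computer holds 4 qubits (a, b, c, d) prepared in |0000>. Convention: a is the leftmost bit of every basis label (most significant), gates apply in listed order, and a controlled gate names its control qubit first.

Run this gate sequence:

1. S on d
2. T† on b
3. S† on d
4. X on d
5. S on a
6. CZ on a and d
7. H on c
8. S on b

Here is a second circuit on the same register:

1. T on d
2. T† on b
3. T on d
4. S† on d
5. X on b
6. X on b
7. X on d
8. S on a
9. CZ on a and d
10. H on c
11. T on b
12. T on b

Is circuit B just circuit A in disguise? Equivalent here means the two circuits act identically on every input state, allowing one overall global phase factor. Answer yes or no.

Yes: on every input state the two circuits agree up to one overall phase factor.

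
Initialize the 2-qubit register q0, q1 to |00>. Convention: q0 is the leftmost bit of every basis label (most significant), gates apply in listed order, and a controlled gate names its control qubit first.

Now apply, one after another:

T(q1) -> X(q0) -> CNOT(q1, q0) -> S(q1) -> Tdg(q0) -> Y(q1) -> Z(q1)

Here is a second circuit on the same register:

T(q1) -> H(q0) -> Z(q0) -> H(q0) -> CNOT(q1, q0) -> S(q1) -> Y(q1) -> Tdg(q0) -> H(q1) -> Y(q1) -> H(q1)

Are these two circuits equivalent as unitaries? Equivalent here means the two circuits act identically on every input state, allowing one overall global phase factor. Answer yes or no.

No, they are not equivalent — no single phase factor reconciles the two unitaries.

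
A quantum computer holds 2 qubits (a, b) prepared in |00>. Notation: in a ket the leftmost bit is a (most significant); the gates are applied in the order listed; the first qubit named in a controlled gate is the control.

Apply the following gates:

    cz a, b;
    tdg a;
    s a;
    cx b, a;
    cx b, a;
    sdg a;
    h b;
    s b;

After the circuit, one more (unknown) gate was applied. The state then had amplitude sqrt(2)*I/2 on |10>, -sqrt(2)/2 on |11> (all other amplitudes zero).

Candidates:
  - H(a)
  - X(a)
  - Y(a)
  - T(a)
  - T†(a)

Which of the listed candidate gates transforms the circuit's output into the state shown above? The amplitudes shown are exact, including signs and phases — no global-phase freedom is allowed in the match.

The unique candidate consistent with the amplitudes is Y(a). Key observation: the block from step 3 through step 6 cancels to the identity and can be dropped.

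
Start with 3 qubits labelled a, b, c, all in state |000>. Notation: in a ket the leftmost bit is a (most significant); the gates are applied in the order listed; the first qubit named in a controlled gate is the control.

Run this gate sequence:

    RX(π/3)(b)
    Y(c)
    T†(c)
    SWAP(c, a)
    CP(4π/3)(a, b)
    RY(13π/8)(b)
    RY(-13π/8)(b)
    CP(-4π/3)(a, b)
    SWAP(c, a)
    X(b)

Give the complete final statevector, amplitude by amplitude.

After the circuit, the state carries amplitude -exp(3*I*pi/4)/2 on |001>, sqrt(3)*exp(I*pi/4)/2 on |011>, and 0 on every other basis state. Key observation: gates 4-9 undo each other exactly, leaving only the rest of the circuit to track.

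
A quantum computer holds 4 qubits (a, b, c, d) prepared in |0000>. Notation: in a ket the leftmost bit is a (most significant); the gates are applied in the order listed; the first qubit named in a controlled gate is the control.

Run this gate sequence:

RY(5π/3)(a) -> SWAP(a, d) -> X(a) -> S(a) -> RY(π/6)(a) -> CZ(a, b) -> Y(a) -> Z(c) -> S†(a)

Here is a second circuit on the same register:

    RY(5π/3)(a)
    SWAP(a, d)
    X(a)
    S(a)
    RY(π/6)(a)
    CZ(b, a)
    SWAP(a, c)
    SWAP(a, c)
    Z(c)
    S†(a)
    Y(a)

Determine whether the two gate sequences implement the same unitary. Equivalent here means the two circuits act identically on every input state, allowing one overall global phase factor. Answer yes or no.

No, they are not equivalent — no single phase factor reconciles the two unitaries.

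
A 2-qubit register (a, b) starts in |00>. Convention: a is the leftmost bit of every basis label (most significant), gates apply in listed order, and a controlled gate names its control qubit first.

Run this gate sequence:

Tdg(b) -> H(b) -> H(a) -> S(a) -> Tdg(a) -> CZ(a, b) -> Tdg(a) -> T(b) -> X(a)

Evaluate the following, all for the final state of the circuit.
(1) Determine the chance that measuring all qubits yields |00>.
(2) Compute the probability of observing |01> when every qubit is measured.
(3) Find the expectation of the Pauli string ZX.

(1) Outcome |00> occurs with probability 1/4.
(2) A full measurement returns |01> with probability 1/4.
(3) The observable ZX averages to -sqrt(2)/2.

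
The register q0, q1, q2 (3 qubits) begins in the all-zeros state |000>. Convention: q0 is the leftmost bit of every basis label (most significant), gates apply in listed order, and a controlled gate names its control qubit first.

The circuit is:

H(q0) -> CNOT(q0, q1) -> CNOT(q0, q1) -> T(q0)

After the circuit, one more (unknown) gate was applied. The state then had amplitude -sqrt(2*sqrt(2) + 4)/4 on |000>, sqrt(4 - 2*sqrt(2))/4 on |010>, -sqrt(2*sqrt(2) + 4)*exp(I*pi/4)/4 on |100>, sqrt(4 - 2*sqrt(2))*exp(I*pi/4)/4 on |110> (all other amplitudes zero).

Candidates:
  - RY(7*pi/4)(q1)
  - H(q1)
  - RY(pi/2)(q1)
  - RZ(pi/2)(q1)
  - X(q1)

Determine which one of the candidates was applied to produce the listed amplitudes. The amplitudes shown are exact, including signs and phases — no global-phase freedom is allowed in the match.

The unique candidate consistent with the amplitudes is RY(7*pi/4)(q1). Key observation: the block from step 2 through step 3 cancels to the identity and can be dropped.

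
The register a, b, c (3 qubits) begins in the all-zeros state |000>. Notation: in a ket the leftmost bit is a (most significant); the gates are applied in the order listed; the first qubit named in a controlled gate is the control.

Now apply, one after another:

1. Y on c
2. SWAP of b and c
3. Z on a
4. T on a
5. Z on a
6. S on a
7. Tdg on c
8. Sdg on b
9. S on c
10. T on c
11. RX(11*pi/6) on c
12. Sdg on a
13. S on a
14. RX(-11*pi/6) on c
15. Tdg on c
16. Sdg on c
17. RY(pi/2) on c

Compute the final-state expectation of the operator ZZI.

The observable ZZI averages to -1. Key observation: gates 9-16 undo each other exactly, leaving only the rest of the circuit to track.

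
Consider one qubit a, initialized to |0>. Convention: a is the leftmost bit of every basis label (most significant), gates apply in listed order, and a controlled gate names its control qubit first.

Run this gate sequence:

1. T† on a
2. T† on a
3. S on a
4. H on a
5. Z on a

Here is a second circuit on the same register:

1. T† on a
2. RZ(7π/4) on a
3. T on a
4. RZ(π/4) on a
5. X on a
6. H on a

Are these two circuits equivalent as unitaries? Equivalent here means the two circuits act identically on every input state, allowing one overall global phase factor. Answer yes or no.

Yes, they are equivalent — the unitaries differ by at most a global phase.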